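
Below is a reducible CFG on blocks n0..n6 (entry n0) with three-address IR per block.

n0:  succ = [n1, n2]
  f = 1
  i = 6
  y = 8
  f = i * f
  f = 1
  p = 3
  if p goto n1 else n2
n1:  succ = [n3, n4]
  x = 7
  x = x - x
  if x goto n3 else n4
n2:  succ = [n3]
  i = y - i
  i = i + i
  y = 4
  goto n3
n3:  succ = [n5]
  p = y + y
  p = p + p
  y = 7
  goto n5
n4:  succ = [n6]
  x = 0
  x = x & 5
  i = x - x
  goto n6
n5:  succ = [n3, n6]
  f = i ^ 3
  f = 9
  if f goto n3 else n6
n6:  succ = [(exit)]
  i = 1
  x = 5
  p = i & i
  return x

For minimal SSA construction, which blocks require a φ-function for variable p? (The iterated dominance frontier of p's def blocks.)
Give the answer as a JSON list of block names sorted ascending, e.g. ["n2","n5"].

Answer: ["n3", "n6"]

Working:
idom tree: n1←n0 n2←n0 n3←n0 n4←n1 n5←n3 n6←n0
Dom at joins:
  n3: preds {n1,n2,n5}: {n0,n1} ∩ {n0,n2} ∩ {n0,n3,n5} = {n0}; idom=n0
  n6: preds {n4,n5}: {n0,n1,n4} ∩ {n0,n3,n5} = {n0}; idom=n0

DF walk-up:
  join n3 pred n1: n1 stop@n0
  join n3 pred n2: n2 stop@n0
  join n3 pred n5: n5→n3 stop@n0
  join n6 pred n4: n4→n1 stop@n0
  join n6 pred n5: n5→n3 stop@n0
  n0: DF=∅
  n1: DF={n3,n6}
  n2: DF={n3}
  n3: DF={n3,n6}
  n4: DF={n6}
  n5: DF={n3,n6}
  n6: DF=∅

φ for p: defs {n0,n3,n6}
  DF⁺ = {n3,n6}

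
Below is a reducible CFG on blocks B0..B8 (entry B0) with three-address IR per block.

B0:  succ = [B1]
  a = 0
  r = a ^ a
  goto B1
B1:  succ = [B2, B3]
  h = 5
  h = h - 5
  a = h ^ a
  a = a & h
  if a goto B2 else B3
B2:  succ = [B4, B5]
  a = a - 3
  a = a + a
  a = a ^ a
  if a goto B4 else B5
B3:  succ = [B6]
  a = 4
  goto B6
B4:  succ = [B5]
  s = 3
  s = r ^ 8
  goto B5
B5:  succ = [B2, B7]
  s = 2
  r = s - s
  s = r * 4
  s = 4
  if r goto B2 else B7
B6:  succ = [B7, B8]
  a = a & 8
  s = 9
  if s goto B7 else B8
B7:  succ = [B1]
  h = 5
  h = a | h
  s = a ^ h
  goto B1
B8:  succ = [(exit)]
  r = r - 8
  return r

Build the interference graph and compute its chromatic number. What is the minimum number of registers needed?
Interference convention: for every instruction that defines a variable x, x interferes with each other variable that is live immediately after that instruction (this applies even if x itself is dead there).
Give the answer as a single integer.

Answer: 3

Working:
Block summaries:
  B0 def {a,r} use ∅
  B1 def {a,h} use {a}
  B2 def {a} use {a}
  B3 def {a} use ∅
  B4 def {s} use {r}
  B5 def {r,s} use ∅
  B6 def {a,s} use {a}
  B7 def {h,s} use {a}
  B8 def {r} use {r}

Live sets:
  B0 li=∅ lo={a,r}
  B1 li={a,r} lo={a,r}
  B2 li={a,r} lo={a,r}
  B3 li={r} lo={a,r}
  B4 li={a,r} lo={a}
  B5 li={a} lo={a,r}
  B6 li={a,r} lo={a,r}
  B7 li={a,r} lo={a,r}
  B8 li={r} lo=∅

Conflict graph:
  a — {h,r,s}
  h — {a,r}
  r — {a,h,s}
  s — {a,r}

Colouring:
  clique {a,h,r} ⇒ need ≥ 3
  assign a→r0 h→r2 r→r1 s→r2 — no edge inside a register ⇒ χ ≤ 3
  χ = 3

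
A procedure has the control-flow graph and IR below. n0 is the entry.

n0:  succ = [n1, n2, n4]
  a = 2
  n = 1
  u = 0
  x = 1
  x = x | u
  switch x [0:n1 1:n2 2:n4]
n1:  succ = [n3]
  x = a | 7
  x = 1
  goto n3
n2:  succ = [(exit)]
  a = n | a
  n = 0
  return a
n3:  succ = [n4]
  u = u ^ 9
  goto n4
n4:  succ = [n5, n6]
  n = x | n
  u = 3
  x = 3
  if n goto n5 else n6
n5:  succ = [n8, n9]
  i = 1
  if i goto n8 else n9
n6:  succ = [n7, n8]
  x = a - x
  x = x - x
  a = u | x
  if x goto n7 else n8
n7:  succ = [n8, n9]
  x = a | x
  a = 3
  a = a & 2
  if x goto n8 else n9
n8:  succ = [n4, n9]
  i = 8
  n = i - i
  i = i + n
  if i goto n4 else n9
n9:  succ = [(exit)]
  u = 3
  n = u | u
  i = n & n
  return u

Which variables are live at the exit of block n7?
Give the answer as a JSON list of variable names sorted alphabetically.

Answer: ["a", "x"]

Derivation:
Block summaries:
  n0: {a,n,u,x} / ∅
  n1: {x} / {a}
  n2: {a,n} / {a,n}
  n3: {u} / {u}
  n4: {n,u,x} / {n,x}
  n5: {i} / ∅
  n6: {a,x} / {a,u,x}
  n7: {a,x} / {a,x}
  n8: {i,n} / ∅
  n9: {i,n,u} / ∅

Live sets:
  n0 li=∅ lo={a,n,u,x}
  n1 li={a,n,u} lo={a,n,u,x}
  n2 li={a,n} lo=∅
  n3 li={a,n,u,x} lo={a,n,x}
  n4 li={a,n,x} lo={a,u,x}
  n5 li={a,x} lo={a,x}
  n6 li={a,u,x} lo={a,x}
  n7 li={a,x} lo={a,x}
  n8 li={a,x} lo={a,n,x}
  n9 li=∅ lo=∅

live-out(n7) = ["a", "x"]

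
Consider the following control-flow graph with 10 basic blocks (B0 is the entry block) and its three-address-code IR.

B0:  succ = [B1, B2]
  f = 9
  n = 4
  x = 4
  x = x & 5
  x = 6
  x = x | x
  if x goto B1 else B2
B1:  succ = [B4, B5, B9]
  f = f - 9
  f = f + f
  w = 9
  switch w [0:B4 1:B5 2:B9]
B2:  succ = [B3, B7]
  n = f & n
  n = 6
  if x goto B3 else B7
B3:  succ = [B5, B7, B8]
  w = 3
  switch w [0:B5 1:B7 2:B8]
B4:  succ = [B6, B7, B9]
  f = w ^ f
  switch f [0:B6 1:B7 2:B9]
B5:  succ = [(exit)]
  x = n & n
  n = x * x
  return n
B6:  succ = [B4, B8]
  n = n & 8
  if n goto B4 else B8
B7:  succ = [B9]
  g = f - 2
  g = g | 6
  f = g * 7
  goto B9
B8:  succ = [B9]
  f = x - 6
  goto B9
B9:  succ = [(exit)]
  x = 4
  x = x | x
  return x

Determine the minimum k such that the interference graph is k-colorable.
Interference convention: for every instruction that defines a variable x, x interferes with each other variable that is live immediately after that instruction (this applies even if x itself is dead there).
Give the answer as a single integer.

Answer: 4

Analysis:
def/use:
  B0 def {f,n,x} use ∅
  B1 def {f,w} use {f}
  B2 def {n} use {f,n,x}
  B3 def {w} use ∅
  B4 def {f} use {f,w}
  B5 def {n,x} use {n}
  B6 def {n} use {n}
  B7 def {f,g} use {f}
  B8 def {f} use {x}
  B9 def {x} use ∅

Liveness:
  live B0: ∅→{f,n,x}
  live B1: {f,n,x}→{f,n,w,x}
  live B2: {f,n,x}→{f,n,x}
  live B3: {f,n,x}→{f,n,x}
  live B4: {f,n,w,x}→{f,n,w,x}
  live B5: {n}→∅
  live B6: {f,n,w,x}→{f,n,w,x}
  live B7: {f}→∅
  live B8: {x}→∅
  live B9: ∅→∅

Conflict graph:
  f: {n,w,x}
  g: ∅
  n: {f,w,x}
  w: {f,n,x}
  x: {f,n,w}

Colouring:
  {f,n,w,x} pairwise interfere (4-clique) ⇒ χ ≥ 4
  4-colouring: c0={f,g}  c1={n}  c2={w}  c3={x}
  χ = 4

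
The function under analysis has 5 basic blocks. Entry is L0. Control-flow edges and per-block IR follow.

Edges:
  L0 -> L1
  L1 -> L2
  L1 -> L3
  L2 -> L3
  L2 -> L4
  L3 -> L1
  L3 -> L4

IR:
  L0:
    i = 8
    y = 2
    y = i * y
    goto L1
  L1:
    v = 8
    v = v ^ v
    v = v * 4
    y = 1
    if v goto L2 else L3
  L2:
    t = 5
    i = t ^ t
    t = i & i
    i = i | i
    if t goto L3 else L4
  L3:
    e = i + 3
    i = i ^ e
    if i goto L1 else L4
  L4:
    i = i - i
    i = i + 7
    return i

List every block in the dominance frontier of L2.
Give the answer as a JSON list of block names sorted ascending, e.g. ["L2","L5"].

Answer: ["L3", "L4"]

Working:
idom tree: L1←L0 L2←L1 L3←L1 L4←L1
Dom at joins:
  L1: preds {L0,L3}: {L0} ∩ {L0,L1,L3} = {L0}; idom=L0
  L3: preds {L1,L2}: {L0,L1} ∩ {L0,L1,L2} = {L0,L1}; idom=L1
  L4: preds {L2,L3}: {L0,L1,L2} ∩ {L0,L1,L3} = {L0,L1}; idom=L1

Frontier:
  L1←L0: walk · to L0
  L1←L3: walk L3→L1 to L0
  L3←L1: walk · to L1
  L3←L2: walk L2 to L1
  L4←L2: walk L2 to L1
  L4←L3: walk L3 to L1
  L0 → ∅
  L1 → {L1}
  L2 → {L3,L4}
  L3 → {L1,L4}
  L4 → ∅

DF(L2) = ["L3", "L4"]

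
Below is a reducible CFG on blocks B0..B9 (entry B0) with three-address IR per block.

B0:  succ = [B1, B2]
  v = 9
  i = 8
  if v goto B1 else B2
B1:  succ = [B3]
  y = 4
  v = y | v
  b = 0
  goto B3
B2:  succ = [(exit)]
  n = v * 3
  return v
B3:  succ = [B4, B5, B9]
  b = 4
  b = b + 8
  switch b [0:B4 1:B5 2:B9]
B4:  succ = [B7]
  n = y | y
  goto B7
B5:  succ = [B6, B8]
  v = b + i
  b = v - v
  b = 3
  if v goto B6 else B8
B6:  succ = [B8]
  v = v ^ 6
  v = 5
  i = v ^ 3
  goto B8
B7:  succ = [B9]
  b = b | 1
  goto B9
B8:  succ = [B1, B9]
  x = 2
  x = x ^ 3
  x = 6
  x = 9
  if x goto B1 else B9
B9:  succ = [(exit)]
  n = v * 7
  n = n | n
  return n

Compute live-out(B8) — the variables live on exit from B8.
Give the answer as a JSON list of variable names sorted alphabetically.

Per-block:
  B0 def {i,v} use ∅
  B1 def {b,v,y} use {v}
  B2 def {n} use {v}
  B3 def {b} use ∅
  B4 def {n} use {y}
  B5 def {b,v} use {b,i}
  B6 def {i,v} use {v}
  B7 def {b} use {b}
  B8 def {x} use ∅
  B9 def {n} use {v}

Backward fixpoint:
  live B0: ∅→{i,v}
  live B1: {i,v}→{i,v,y}
  live B2: {v}→∅
  live B3: {i,v,y}→{b,i,v,y}
  live B4: {b,v,y}→{b,v}
  live B5: {b,i}→{i,v}
  live B6: {v}→{i,v}
  live B7: {b,v}→{v}
  live B8: {i,v}→{i,v}
  live B9: {v}→∅

live-out(B8) = ["i", "v"]

Answer: ["i", "v"]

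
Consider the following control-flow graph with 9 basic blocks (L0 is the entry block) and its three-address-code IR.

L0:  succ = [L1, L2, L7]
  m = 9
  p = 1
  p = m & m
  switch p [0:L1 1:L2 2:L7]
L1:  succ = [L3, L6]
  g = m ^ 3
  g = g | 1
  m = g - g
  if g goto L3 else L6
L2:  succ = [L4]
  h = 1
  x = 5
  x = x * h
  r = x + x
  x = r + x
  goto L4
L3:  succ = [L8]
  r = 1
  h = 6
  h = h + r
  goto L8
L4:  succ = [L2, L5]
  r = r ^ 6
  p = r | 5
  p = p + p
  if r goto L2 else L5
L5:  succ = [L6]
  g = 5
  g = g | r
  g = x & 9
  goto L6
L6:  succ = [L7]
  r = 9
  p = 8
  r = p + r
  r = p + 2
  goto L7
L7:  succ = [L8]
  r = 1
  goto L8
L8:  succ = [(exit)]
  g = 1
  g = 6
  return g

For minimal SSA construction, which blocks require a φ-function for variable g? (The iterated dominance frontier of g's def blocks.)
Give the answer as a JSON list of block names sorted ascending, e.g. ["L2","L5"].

idom tree: L1←L0 L2←L0 L3←L1 L4←L2 L5←L4 L6←L0 L7←L0 L8←L0
Join-block Dom:
  L2: preds {L0,L4}: {L0} ∩ {L0,L2,L4} = {L0}; idom=L0
  L6: preds {L1,L5}: {L0,L1} ∩ {L0,L2,L4,L5} = {L0}; idom=L0
  L7: preds {L0,L6}: {L0} ∩ {L0,L6} = {L0}; idom=L0
  L8: preds {L3,L7}: {L0,L1,L3} ∩ {L0,L7} = {L0}; idom=L0

Frontier:
  join L2 pred L0: · stop@L0
  join L2 pred L4: L4→L2 stop@L0
  join L6 pred L1: L1 stop@L0
  join L6 pred L5: L5→L4→L2 stop@L0
  join L7 pred L0: · stop@L0
  join L7 pred L6: L6 stop@L0
  join L8 pred L3: L3→L1 stop@L0
  join L8 pred L7: L7 stop@L0
  L0: DF=∅
  L1: DF={L6,L8}
  L2: DF={L2,L6}
  L3: DF={L8}
  L4: DF={L2,L6}
  L5: DF={L6}
  L6: DF={L7}
  L7: DF={L8}
  L8: DF=∅

φ for g: defs {L1,L5,L8}
  DF⁺ = {L6,L7,L8}

Answer: ["L6", "L7", "L8"]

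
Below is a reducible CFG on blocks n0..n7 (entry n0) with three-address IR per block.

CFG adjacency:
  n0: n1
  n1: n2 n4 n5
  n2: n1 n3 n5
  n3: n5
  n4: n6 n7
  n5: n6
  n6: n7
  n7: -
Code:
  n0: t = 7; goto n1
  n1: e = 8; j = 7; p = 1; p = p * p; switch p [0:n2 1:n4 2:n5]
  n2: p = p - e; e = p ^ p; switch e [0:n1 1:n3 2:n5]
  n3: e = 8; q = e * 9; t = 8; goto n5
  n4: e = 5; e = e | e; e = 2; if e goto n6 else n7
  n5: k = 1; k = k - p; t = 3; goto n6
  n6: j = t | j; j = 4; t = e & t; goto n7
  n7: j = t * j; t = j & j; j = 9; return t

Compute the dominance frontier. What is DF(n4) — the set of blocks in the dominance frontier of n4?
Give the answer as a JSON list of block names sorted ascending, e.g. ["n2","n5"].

idom tree: n1←n0 n2←n1 n3←n2 n4←n1 n5←n1 n6←n1 n7←n1
Dom∩ at merges:
  n1: preds {n0,n2}: {n0} ∩ {n0,n1,n2} = {n0}; idom=n0
  n5: preds {n1,n2,n3}: {n0,n1} ∩ {n0,n1,n2} ∩ {n0,n1,n2,n3} = {n0,n1}; idom=n1
  n6: preds {n4,n5}: {n0,n1,n4} ∩ {n0,n1,n5} = {n0,n1}; idom=n1
  n7: preds {n4,n6}: {n0,n1,n4} ∩ {n0,n1,n6} = {n0,n1}; idom=n1

DF derivation:
  n1←n0: walk · to n0
  n1←n2: walk n2→n1 to n0
  n5←n1: walk · to n1
  n5←n2: walk n2 to n1
  n5←n3: walk n3→n2 to n1
  n6←n4: walk n4 to n1
  n6←n5: walk n5 to n1
  n7←n4: walk n4 to n1
  n7←n6: walk n6 to n1
  DF(n0)=∅
  DF(n1)={n1}
  DF(n2)={n1,n5}
  DF(n3)={n5}
  DF(n4)={n6,n7}
  DF(n5)={n6}
  DF(n6)={n7}
  DF(n7)=∅

DF(n4) = ["n6", "n7"]

Answer: ["n6", "n7"]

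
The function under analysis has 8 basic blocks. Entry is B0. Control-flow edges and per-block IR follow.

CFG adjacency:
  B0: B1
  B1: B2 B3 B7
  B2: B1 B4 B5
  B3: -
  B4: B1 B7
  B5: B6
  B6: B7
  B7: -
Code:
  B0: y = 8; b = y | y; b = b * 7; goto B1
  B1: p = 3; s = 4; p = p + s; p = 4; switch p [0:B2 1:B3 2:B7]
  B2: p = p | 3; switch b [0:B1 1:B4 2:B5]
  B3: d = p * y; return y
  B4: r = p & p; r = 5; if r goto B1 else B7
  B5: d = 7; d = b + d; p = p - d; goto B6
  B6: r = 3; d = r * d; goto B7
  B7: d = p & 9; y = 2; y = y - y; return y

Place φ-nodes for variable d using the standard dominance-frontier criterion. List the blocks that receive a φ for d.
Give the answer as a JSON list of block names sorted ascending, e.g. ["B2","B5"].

Answer: ["B7"]

Working:
idom tree: B1←B0 B2←B1 B3←B1 B4←B2 B5←B2 B6←B5 B7←B1
Dom∩ at merges:
  B1: preds {B0,B2,B4}: {B0} ∩ {B0,B1,B2} ∩ {B0,B1,B2,B4} = {B0}; idom=B0
  B7: preds {B1,B4,B6}: {B0,B1} ∩ {B0,B1,B2,B4} ∩ {B0,B1,B2,B5,B6} = {B0,B1}; idom=B1

DF walk-up:
  join B1 pred B0: · stop@B0
  join B1 pred B2: B2→B1 stop@B0
  join B1 pred B4: B4→B2→B1 stop@B0
  join B7 pred B1: · stop@B1
  join B7 pred B4: B4→B2 stop@B1
  join B7 pred B6: B6→B5→B2 stop@B1
  B0: DF=∅
  B1: DF={B1}
  B2: DF={B1,B7}
  B3: DF=∅
  B4: DF={B1,B7}
  B5: DF={B7}
  B6: DF={B7}
  B7: DF=∅

φ for d: defs {B3,B5,B6,B7}
  DF⁺ = {B7}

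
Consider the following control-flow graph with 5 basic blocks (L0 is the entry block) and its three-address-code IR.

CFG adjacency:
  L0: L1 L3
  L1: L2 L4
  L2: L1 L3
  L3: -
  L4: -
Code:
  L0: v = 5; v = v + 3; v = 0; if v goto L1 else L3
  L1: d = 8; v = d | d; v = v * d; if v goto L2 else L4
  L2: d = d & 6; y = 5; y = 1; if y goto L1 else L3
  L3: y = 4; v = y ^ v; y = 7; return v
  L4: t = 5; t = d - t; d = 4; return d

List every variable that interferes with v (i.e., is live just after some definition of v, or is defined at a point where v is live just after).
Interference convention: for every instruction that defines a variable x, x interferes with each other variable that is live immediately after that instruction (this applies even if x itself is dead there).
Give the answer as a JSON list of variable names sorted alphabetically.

Answer: ["d", "y"]

Analysis:
def/use:
  L0: {v} / ∅
  L1: {d,v} / ∅
  L2: {d,y} / {d}
  L3: {v,y} / {v}
  L4: {d,t} / {d}

Backward fixpoint:
  live L0: ∅→{v}
  live L1: ∅→{d,v}
  live L2: {d,v}→{v}
  live L3: {v}→∅
  live L4: {d}→∅

Interfere edges:
  d↔{t,v}
  t↔{d}
  v↔{d,y}
  y↔{v}

N(v) = ["d", "y"]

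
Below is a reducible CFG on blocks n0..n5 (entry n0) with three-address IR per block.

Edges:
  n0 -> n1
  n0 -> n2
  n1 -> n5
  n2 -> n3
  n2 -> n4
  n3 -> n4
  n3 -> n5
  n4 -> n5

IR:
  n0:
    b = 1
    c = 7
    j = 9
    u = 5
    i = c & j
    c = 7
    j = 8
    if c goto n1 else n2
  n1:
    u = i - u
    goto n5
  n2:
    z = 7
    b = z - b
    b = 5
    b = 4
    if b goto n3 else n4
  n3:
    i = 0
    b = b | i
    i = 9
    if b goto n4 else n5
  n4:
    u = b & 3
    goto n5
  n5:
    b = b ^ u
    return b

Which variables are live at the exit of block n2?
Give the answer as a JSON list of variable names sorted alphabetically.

Answer: ["b", "u"]

Working:
Block summaries:
  n0: def={b,c,i,j,u} ue=∅
  n1: def={u} ue={i,u}
  n2: def={b,z} ue={b}
  n3: def={b,i} ue={b}
  n4: def={u} ue={b}
  n5: def={b} ue={b,u}

Live sets:
  live n0: ∅→{b,i,u}
  live n1: {b,i,u}→{b,u}
  live n2: {b,u}→{b,u}
  live n3: {b,u}→{b,u}
  live n4: {b}→{b,u}
  live n5: {b,u}→∅

live-out(n2) = ["b", "u"]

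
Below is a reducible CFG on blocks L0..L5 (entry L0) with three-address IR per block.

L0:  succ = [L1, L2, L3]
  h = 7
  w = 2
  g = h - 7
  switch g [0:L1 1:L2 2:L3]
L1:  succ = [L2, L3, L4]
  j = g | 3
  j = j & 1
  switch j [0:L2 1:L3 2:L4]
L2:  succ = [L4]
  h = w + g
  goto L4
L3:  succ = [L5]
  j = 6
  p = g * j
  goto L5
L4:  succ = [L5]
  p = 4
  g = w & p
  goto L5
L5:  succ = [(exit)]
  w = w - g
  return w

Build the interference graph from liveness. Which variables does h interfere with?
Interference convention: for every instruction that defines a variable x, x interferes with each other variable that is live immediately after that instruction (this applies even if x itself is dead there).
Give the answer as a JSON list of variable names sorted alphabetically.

Answer: ["w"]

Analysis:
Per-block:
  L0: def={g,h,w} ue=∅
  L1: def={j} ue={g}
  L2: def={h} ue={g,w}
  L3: def={j,p} ue={g}
  L4: def={g,p} ue={w}
  L5: def={w} ue={g,w}

Backward fixpoint:
  L0: in=∅ out={g,w}
  L1: in={g,w} out={g,w}
  L2: in={g,w} out={w}
  L3: in={g,w} out={g,w}
  L4: in={w} out={g,w}
  L5: in={g,w} out=∅

Interfere edges:
  g↔{j,p,w}
  h↔{w}
  j↔{g,w}
  p↔{g,w}
  w↔{g,h,j,p}

N(h) = ["w"]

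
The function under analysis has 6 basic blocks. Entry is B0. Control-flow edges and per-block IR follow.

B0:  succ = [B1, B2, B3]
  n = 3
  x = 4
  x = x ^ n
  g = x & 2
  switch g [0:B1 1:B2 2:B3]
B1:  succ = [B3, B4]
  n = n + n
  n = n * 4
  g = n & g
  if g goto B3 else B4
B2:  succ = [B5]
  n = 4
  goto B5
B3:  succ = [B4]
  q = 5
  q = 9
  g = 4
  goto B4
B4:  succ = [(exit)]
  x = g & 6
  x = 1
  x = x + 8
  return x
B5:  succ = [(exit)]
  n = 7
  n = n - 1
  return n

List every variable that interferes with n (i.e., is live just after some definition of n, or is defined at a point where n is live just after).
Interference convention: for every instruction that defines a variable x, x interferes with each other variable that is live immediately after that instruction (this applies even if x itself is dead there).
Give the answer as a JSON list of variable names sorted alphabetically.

Answer: ["g", "x"]

Derivation:
Per-block:
  B0: {g,n,x} / ∅
  B1: {g,n} / {g,n}
  B2: {n} / ∅
  B3: {g,q} / ∅
  B4: {x} / {g}
  B5: {n} / ∅

Liveness:
  live B0: ∅→{g,n}
  live B1: {g,n}→{g}
  live B2: ∅→∅
  live B3: ∅→{g}
  live B4: {g}→∅
  live B5: ∅→∅

Interfere edges:
  g: {n}
  n: {g,x}
  q: ∅
  x: {n}

N(n) = ["g", "x"]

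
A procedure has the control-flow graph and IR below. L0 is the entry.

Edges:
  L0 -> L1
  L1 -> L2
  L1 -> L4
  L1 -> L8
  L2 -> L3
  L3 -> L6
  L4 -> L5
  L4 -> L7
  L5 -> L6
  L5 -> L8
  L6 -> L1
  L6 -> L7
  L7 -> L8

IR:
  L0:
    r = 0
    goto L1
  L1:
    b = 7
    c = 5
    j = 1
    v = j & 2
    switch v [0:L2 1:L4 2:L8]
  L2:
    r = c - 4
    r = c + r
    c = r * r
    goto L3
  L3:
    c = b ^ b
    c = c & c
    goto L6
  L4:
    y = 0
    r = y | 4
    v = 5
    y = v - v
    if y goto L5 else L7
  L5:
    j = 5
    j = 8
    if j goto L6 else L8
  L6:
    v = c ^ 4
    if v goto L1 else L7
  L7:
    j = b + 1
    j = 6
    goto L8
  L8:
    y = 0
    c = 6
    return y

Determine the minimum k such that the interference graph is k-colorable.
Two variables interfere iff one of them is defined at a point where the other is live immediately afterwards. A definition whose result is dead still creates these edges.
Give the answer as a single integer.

def/use:
  L0 def {r} use ∅
  L1 def {b,c,j,v} use ∅
  L2 def {c,r} use {c}
  L3 def {c} use {b}
  L4 def {r,v,y} use ∅
  L5 def {j} use ∅
  L6 def {v} use {c}
  L7 def {j} use {b}
  L8 def {c,y} use ∅

Backward fixpoint:
  L0 li=∅ lo=∅
  L1 li=∅ lo={b,c}
  L2 li={b,c} lo={b}
  L3 li={b} lo={b,c}
  L4 li={b,c} lo={b,c}
  L5 li={b,c} lo={b,c}
  L6 li={b,c} lo={b}
  L7 li={b} lo=∅
  L8 li=∅ lo=∅

Interference:
  b↔{c,j,r,v,y}
  c↔{b,j,r,v,y}
  j↔{b,c}
  r↔{b,c}
  v↔{b,c}
  y↔{b,c}

Registers:
  clique {b,c,j} ⇒ need ≥ 3
  assign b→c0 c→c1 j→c2 r→c2 v→c2 y→c2 — no edge inside a register ⇒ χ ≤ 3
  χ = 3

Answer: 3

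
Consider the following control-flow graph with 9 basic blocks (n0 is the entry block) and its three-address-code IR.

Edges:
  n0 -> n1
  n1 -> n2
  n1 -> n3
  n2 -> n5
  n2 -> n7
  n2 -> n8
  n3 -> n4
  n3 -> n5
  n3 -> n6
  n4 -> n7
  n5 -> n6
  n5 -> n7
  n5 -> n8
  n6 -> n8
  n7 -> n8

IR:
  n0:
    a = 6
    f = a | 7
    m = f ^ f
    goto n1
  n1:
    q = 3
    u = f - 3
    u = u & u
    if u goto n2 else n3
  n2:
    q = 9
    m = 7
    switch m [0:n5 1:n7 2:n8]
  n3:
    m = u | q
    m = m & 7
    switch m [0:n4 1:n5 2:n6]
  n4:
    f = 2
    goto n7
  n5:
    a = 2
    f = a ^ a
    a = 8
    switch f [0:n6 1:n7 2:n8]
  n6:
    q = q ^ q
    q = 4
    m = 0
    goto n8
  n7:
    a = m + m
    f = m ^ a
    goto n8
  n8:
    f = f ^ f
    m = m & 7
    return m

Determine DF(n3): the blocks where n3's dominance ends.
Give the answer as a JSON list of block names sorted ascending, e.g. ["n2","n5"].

idom tree: n1←n0 n2←n1 n3←n1 n4←n3 n5←n1 n6←n1 n7←n1 n8←n1
Join-block Dom:
  n5: preds {n2,n3}: {n0,n1,n2} ∩ {n0,n1,n3} = {n0,n1}; idom=n1
  n6: preds {n3,n5}: {n0,n1,n3} ∩ {n0,n1,n5} = {n0,n1}; idom=n1
  n7: preds {n2,n4,n5}: {n0,n1,n2} ∩ {n0,n1,n3,n4} ∩ {n0,n1,n5} = {n0,n1}; idom=n1
  n8: preds {n2,n5,n6,n7}: {n0,n1,n2} ∩ {n0,n1,n5} ∩ {n0,n1,n6} ∩ {n0,n1,n7} = {n0,n1}; idom=n1

Frontier:
  join n5 pred n2: n2 stop@n1
  join n5 pred n3: n3 stop@n1
  join n6 pred n3: n3 stop@n1
  join n6 pred n5: n5 stop@n1
  join n7 pred n2: n2 stop@n1
  join n7 pred n4: n4→n3 stop@n1
  join n7 pred n5: n5 stop@n1
  join n8 pred n2: n2 stop@n1
  join n8 pred n5: n5 stop@n1
  join n8 pred n6: n6 stop@n1
  join n8 pred n7: n7 stop@n1
  n0: DF=∅
  n1: DF=∅
  n2: DF={n5,n7,n8}
  n3: DF={n5,n6,n7}
  n4: DF={n7}
  n5: DF={n6,n7,n8}
  n6: DF={n8}
  n7: DF={n8}
  n8: DF=∅

DF(n3) = ["n5", "n6", "n7"]

Answer: ["n5", "n6", "n7"]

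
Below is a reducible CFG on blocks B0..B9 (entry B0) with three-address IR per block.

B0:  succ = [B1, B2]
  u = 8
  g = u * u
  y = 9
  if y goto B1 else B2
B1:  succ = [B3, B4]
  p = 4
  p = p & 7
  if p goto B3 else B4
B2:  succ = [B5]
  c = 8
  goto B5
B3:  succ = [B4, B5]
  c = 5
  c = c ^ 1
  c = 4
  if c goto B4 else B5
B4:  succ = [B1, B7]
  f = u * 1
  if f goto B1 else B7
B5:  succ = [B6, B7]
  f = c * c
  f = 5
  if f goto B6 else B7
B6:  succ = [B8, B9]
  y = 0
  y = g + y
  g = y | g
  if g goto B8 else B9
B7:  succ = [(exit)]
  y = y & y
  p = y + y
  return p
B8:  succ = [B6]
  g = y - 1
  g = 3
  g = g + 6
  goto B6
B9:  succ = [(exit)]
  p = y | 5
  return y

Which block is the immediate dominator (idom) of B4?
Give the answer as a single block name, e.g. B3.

Answer: B1

Analysis:
idom tree: B1←B0 B2←B0 B3←B1 B4←B1 B5←B0 B6←B5 B7←B0 B8←B6 B9←B6
Join-block Dom:
  B1: preds {B0,B4}: {B0} ∩ {B0,B1,B4} = {B0}; idom=B0
  B4: preds {B1,B3}: {B0,B1} ∩ {B0,B1,B3} = {B0,B1}; idom=B1
  B5: preds {B2,B3}: {B0,B2} ∩ {B0,B1,B3} = {B0}; idom=B0
  B6: preds {B5,B8}: {B0,B5} ∩ {B0,B5,B6,B8} = {B0,B5}; idom=B5
  B7: preds {B4,B5}: {B0,B1,B4} ∩ {B0,B5} = {B0}; idom=B0

idom(B4) = B1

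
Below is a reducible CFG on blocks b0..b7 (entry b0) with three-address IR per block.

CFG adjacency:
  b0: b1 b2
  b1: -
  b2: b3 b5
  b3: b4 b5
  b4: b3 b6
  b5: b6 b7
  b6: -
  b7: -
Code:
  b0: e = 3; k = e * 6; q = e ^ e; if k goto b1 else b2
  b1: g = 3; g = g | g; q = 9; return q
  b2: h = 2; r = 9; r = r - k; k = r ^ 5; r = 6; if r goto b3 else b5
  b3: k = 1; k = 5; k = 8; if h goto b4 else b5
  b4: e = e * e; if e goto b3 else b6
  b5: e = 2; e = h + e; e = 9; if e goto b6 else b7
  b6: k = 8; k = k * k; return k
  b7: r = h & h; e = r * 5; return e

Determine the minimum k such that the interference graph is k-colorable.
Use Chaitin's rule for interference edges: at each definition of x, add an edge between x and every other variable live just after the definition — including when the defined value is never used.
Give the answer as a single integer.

Answer: 4

Analysis:
def/use:
  b0: def={e,k,q} ue=∅
  b1: def={g,q} ue=∅
  b2: def={h,k,r} ue={k}
  b3: def={k} ue={h}
  b4: def={e} ue={e}
  b5: def={e} ue={h}
  b6: def={k} ue=∅
  b7: def={e,r} ue={h}

Live sets:
  b0 li=∅ lo={e,k}
  b1 li=∅ lo=∅
  b2 li={e,k} lo={e,h}
  b3 li={e,h} lo={e,h}
  b4 li={e,h} lo={e,h}
  b5 li={h} lo={h}
  b6 li=∅ lo=∅
  b7 li={h} lo=∅

Conflict graph:
  e: {h,k,q,r}
  g: ∅
  h: {e,k,r}
  k: {e,h,q,r}
  q: {e,k}
  r: {e,h,k}

Registers:
  lower bound: {e,h,k,r} mutually conflict ⇒ χ ≥ 4
  assign e→c0 g→c0 h→c2 k→c1 q→c2 r→c3 — no edge inside a register ⇒ χ ≤ 4
  χ = 4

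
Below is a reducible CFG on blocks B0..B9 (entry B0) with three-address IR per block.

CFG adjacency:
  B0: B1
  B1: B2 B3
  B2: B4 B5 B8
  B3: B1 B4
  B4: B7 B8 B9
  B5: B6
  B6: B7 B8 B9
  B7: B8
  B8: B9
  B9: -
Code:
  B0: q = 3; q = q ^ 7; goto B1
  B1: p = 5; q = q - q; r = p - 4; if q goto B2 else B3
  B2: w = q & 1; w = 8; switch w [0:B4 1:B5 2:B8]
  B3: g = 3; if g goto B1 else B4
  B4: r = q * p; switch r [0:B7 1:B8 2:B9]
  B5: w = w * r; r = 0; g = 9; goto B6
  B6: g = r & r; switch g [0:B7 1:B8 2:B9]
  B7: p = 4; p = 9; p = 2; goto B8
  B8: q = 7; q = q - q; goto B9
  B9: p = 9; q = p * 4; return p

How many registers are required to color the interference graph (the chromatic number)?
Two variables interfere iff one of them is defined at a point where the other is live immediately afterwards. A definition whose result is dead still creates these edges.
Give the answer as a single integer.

Answer: 4

Working:
Per-block:
  B0: {q} / ∅
  B1: {p,q,r} / {q}
  B2: {w} / {q}
  B3: {g} / ∅
  B4: {r} / {p,q}
  B5: {g,r,w} / {r,w}
  B6: {g} / {r}
  B7: {p} / ∅
  B8: {q} / ∅
  B9: {p,q} / ∅

Backward fixpoint:
  B0: in=∅ out={q}
  B1: in={q} out={p,q,r}
  B2: in={p,q,r} out={p,q,r,w}
  B3: in={p,q} out={p,q}
  B4: in={p,q} out=∅
  B5: in={r,w} out={r}
  B6: in={r} out=∅
  B7: in=∅ out=∅
  B8: in=∅ out=∅
  B9: in=∅ out=∅

Interfere edges:
  g — {p,q,r}
  p — {g,q,r,w}
  q — {g,p,r,w}
  r — {g,p,q,w}
  w — {p,q,r}

Chromatic number:
  lower bound: {g,p,q,r} mutually conflict ⇒ χ ≥ 4
  4-colouring: R0={p}  R1={q}  R2={r}  R3={g,w}
  χ = 4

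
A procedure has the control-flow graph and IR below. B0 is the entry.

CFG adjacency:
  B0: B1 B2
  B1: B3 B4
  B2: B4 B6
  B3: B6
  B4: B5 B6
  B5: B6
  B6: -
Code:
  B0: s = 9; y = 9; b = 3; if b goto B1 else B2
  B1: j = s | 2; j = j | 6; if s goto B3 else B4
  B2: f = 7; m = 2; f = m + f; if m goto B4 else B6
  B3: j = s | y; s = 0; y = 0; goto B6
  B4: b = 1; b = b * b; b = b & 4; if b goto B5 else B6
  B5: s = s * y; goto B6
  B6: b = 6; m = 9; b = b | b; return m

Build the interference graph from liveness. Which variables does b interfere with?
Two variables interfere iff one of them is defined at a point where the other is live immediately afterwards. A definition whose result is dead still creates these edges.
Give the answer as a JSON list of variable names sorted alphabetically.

Per-block:
  B0: {b,s,y} / ∅
  B1: {j} / {s}
  B2: {f,m} / ∅
  B3: {j,s,y} / {s,y}
  B4: {b} / ∅
  B5: {s} / {s,y}
  B6: {b,m} / ∅

Backward fixpoint:
  B0 li=∅ lo={s,y}
  B1 li={s,y} lo={s,y}
  B2 li={s,y} lo={s,y}
  B3 li={s,y} lo=∅
  B4 li={s,y} lo={s,y}
  B5 li={s,y} lo=∅
  B6 li=∅ lo=∅

Interference:
  b↔{m,s,y}
  f↔{m,s,y}
  j↔{s,y}
  m↔{b,f,s,y}
  s↔{b,f,j,m,y}
  y↔{b,f,j,m,s}

N(b) = ["m", "s", "y"]

Answer: ["m", "s", "y"]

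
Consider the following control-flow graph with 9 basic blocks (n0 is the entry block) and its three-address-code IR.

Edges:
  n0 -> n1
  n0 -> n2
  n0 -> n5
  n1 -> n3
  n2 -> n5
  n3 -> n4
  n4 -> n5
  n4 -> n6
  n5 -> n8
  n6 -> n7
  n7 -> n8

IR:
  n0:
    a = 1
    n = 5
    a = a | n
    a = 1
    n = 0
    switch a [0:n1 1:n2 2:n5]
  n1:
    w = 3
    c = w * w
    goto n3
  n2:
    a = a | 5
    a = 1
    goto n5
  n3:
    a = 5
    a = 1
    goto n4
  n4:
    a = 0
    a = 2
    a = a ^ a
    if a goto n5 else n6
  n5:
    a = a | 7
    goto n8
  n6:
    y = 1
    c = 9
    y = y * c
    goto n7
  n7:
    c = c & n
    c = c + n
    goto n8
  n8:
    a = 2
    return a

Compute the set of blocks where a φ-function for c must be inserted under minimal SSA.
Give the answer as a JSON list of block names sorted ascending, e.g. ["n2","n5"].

Answer: ["n5", "n8"]

Working:
idom tree: n1←n0 n2←n0 n3←n1 n4←n3 n5←n0 n6←n4 n7←n6 n8←n0
Dom∩ at merges:
  n5: preds {n0,n2,n4}: {n0} ∩ {n0,n2} ∩ {n0,n1,n3,n4} = {n0}; idom=n0
  n8: preds {n5,n7}: {n0,n5} ∩ {n0,n1,n3,n4,n6,n7} = {n0}; idom=n0

Frontier:
  n5←n0: walk · to n0
  n5←n2: walk n2 to n0
  n5←n4: walk n4→n3→n1 to n0
  n8←n5: walk n5 to n0
  n8←n7: walk n7→n6→n4→n3→n1 to n0
  n0: DF=∅
  n1: DF={n5,n8}
  n2: DF={n5}
  n3: DF={n5,n8}
  n4: DF={n5,n8}
  n5: DF={n8}
  n6: DF={n8}
  n7: DF={n8}
  n8: DF=∅

φ for c: defs {n1,n6,n7}
  DF⁺ = {n5,n8}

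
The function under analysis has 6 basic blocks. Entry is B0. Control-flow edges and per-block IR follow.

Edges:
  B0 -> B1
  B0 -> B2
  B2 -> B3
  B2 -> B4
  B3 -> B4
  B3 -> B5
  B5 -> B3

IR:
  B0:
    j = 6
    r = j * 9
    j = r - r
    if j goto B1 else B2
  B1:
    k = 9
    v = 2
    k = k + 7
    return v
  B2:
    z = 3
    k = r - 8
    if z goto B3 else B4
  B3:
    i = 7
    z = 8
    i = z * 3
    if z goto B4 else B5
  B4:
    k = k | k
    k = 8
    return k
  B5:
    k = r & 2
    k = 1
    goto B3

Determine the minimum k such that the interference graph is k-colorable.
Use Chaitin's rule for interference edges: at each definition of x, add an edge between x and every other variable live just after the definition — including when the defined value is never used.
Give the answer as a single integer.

Answer: 4

Derivation:
Per-block:
  B0 def {j,r} use ∅
  B1 def {k,v} use ∅
  B2 def {k,z} use {r}
  B3 def {i,z} use ∅
  B4 def {k} use {k}
  B5 def {k} use {r}

Backward fixpoint:
  live B0: ∅→{r}
  live B1: ∅→∅
  live B2: {r}→{k,r}
  live B3: {k,r}→{k,r}
  live B4: {k}→∅
  live B5: {r}→{k,r}

Interference:
  i↔{k,r,z}
  j↔{r}
  k↔{i,r,v,z}
  r↔{i,j,k,z}
  v↔{k}
  z↔{i,k,r}

Chromatic number:
  {i,k,r,z} pairwise interfere (4-clique) ⇒ χ ≥ 4
  4-colouring: R0={j,k}  R1={r,v}  R2={i}  R3={z}
  χ = 4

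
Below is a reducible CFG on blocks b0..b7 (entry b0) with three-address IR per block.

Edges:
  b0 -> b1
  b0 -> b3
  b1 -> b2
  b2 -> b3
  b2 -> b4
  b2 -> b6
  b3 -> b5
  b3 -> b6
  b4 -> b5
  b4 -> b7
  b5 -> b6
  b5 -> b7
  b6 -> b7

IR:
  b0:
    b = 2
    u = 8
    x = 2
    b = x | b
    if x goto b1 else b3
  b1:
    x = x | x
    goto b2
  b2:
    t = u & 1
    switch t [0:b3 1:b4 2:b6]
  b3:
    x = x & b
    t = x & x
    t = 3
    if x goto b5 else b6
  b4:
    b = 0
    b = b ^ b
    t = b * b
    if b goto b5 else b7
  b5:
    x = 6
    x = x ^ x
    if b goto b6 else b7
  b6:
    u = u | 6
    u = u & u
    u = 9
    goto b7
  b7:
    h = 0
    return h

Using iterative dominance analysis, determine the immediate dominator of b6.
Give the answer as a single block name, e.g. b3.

Answer: b0

Analysis:
idom tree: b1←b0 b2←b1 b3←b0 b4←b2 b5←b0 b6←b0 b7←b0
Dom∩ at merges:
  b3: preds {b0,b2}: {b0} ∩ {b0,b1,b2} = {b0}; idom=b0
  b5: preds {b3,b4}: {b0,b3} ∩ {b0,b1,b2,b4} = {b0}; idom=b0
  b6: preds {b2,b3,b5}: {b0,b1,b2} ∩ {b0,b3} ∩ {b0,b5} = {b0}; idom=b0
  b7: preds {b4,b5,b6}: {b0,b1,b2,b4} ∩ {b0,b5} ∩ {b0,b6} = {b0}; idom=b0

idom(b6) = b0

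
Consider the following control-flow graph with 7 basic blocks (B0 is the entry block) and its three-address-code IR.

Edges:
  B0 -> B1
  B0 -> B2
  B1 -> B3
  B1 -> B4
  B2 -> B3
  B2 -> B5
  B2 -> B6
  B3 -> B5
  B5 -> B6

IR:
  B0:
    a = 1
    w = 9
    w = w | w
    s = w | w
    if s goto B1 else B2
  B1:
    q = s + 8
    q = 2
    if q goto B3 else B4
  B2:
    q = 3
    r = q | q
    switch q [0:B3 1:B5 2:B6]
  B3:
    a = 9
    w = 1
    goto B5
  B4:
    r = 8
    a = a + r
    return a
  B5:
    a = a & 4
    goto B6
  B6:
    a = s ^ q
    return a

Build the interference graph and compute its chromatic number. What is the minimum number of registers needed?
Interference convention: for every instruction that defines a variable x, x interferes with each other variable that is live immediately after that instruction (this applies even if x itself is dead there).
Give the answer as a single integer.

Answer: 4

Working:
def/use:
  B0: {a,s,w} / ∅
  B1: {q} / {s}
  B2: {q,r} / ∅
  B3: {a,w} / ∅
  B4: {a,r} / {a}
  B5: {a} / {a}
  B6: {a} / {q,s}

Liveness:
  B0 li=∅ lo={a,s}
  B1 li={a,s} lo={a,q,s}
  B2 li={a,s} lo={a,q,s}
  B3 li={q,s} lo={a,q,s}
  B4 li={a} lo=∅
  B5 li={a,q,s} lo={q,s}
  B6 li={q,s} lo=∅

Conflict graph:
  a: {q,r,s,w}
  q: {a,r,s,w}
  r: {a,q,s}
  s: {a,q,r,w}
  w: {a,q,s}

Chromatic number:
  clique {a,q,r,s} ⇒ need ≥ 4
  assign a→r0 q→r1 r→r3 s→r2 w→r3 — no edge inside a register ⇒ χ ≤ 4
  χ = 4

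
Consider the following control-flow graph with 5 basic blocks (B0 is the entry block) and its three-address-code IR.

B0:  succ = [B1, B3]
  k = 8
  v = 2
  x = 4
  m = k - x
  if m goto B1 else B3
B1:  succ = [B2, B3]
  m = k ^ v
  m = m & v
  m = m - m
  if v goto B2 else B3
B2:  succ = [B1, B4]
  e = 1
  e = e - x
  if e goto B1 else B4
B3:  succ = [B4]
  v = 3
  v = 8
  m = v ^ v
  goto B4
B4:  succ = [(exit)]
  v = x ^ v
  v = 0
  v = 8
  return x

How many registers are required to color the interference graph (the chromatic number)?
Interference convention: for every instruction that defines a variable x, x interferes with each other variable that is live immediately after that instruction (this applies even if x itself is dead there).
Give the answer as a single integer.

Answer: 4

Analysis:
def/use:
  B0: def={k,m,v,x} ue=∅
  B1: def={m} ue={k,v}
  B2: def={e} ue={x}
  B3: def={m,v} ue=∅
  B4: def={v} ue={v,x}

Liveness:
  live B0: ∅→{k,v,x}
  live B1: {k,v,x}→{k,v,x}
  live B2: {k,v,x}→{k,v,x}
  live B3: {x}→{v,x}
  live B4: {v,x}→∅

Conflict graph:
  e — {k,v,x}
  k — {e,m,v,x}
  m — {k,v,x}
  v — {e,k,m,x}
  x — {e,k,m,v}

Chromatic number:
  {e,k,v,x} pairwise interfere (4-clique) ⇒ χ ≥ 4
  assign e→r3 k→r0 m→r3 v→r1 x→r2 — no edge inside a register ⇒ χ ≤ 4
  χ = 4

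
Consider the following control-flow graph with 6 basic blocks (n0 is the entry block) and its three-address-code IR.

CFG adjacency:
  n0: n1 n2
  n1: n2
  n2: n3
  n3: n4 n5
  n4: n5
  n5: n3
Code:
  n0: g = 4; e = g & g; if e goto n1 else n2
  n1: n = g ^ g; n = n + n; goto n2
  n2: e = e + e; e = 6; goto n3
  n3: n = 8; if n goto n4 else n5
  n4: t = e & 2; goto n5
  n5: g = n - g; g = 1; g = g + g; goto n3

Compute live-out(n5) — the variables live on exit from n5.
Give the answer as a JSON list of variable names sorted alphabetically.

Answer: ["e", "g"]

Working:
Block summaries:
  n0 def {e,g} use ∅
  n1 def {n} use {g}
  n2 def {e} use {e}
  n3 def {n} use ∅
  n4 def {t} use {e}
  n5 def {g} use {g,n}

Live sets:
  n0: in=∅ out={e,g}
  n1: in={e,g} out={e,g}
  n2: in={e,g} out={e,g}
  n3: in={e,g} out={e,g,n}
  n4: in={e,g,n} out={e,g,n}
  n5: in={e,g,n} out={e,g}

live-out(n5) = ["e", "g"]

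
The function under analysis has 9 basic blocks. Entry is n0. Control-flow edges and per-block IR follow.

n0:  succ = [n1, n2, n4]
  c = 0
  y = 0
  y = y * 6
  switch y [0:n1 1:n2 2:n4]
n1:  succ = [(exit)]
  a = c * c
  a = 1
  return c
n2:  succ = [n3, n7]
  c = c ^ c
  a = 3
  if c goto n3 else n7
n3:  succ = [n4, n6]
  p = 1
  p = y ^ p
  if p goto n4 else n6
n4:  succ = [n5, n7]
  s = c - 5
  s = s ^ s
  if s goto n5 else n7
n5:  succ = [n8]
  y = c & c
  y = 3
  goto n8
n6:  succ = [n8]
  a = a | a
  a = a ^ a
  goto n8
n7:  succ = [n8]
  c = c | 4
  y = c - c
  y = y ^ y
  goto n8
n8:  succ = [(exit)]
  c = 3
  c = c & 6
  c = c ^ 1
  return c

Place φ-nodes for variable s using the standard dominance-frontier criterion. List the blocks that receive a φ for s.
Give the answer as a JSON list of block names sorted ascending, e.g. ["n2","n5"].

idom tree: n1←n0 n2←n0 n3←n2 n4←n0 n5←n4 n6←n3 n7←n0 n8←n0
Dom at joins:
  n4: preds {n0,n3}: {n0} ∩ {n0,n2,n3} = {n0}; idom=n0
  n7: preds {n2,n4}: {n0,n2} ∩ {n0,n4} = {n0}; idom=n0
  n8: preds {n5,n6,n7}: {n0,n4,n5} ∩ {n0,n2,n3,n6} ∩ {n0,n7} = {n0}; idom=n0

DF derivation:
  join n4 pred n0: · stop@n0
  join n4 pred n3: n3→n2 stop@n0
  join n7 pred n2: n2 stop@n0
  join n7 pred n4: n4 stop@n0
  join n8 pred n5: n5→n4 stop@n0
  join n8 pred n6: n6→n3→n2 stop@n0
  join n8 pred n7: n7 stop@n0
  n0: DF=∅
  n1: DF=∅
  n2: DF={n4,n7,n8}
  n3: DF={n4,n8}
  n4: DF={n7,n8}
  n5: DF={n8}
  n6: DF={n8}
  n7: DF={n8}
  n8: DF=∅

φ for s: defs {n4}
  DF⁺ = {n7,n8}

Answer: ["n7", "n8"]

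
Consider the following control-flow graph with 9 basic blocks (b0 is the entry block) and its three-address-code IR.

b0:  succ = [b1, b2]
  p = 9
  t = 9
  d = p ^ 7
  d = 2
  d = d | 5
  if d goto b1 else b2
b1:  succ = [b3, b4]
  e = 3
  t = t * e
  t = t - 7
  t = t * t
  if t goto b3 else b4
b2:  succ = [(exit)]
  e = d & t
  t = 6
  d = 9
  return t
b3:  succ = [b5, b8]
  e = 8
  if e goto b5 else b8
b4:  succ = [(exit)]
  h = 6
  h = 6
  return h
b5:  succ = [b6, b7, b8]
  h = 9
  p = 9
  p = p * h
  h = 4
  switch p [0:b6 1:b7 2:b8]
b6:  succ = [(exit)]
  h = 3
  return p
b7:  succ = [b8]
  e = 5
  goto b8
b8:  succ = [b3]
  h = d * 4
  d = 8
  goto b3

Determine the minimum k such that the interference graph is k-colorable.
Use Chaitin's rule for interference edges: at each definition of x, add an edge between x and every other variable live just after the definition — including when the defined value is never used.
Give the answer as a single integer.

Answer: 3

Working:
def/use:
  b0 def {d,p,t} use ∅
  b1 def {e,t} use {t}
  b2 def {d,e,t} use {d,t}
  b3 def {e} use ∅
  b4 def {h} use ∅
  b5 def {h,p} use ∅
  b6 def {h} use {p}
  b7 def {e} use ∅
  b8 def {d,h} use {d}

Live sets:
  b0: in=∅ out={d,t}
  b1: in={d,t} out={d}
  b2: in={d,t} out=∅
  b3: in={d} out={d}
  b4: in=∅ out=∅
  b5: in={d} out={d,p}
  b6: in={p} out=∅
  b7: in={d} out={d}
  b8: in={d} out={d}

Interference:
  d: {e,h,p,t}
  e: {d,t}
  h: {d,p}
  p: {d,h,t}
  t: {d,e,p}

Chromatic number:
  clique {d,e,t} ⇒ need ≥ 3
  assign d→c0 e→c1 h→c2 p→c1 t→c2 — no edge inside a register ⇒ χ ≤ 3
  χ = 3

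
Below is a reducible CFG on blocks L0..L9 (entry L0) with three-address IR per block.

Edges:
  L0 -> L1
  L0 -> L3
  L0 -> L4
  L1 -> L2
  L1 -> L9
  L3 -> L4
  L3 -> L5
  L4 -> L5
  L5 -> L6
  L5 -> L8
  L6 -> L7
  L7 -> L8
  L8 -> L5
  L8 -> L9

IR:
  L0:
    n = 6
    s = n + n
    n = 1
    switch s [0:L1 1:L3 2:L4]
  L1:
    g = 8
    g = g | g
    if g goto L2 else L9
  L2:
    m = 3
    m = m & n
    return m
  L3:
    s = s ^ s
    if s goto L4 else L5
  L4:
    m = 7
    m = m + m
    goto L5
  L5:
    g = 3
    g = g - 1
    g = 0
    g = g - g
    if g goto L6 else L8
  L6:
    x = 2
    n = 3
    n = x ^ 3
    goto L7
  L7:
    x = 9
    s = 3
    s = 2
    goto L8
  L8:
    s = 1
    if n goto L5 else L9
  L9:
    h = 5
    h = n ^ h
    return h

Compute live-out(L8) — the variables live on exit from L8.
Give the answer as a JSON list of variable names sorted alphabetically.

Block summaries:
  L0: def={n,s} ue=∅
  L1: def={g} ue=∅
  L2: def={m} ue={n}
  L3: def={s} ue={s}
  L4: def={m} ue=∅
  L5: def={g} ue=∅
  L6: def={n,x} ue=∅
  L7: def={s,x} ue=∅
  L8: def={s} ue={n}
  L9: def={h} ue={n}

Live sets:
  L0: in=∅ out={n,s}
  L1: in={n} out={n}
  L2: in={n} out=∅
  L3: in={n,s} out={n}
  L4: in={n} out={n}
  L5: in={n} out={n}
  L6: in=∅ out={n}
  L7: in={n} out={n}
  L8: in={n} out={n}
  L9: in={n} out=∅

live-out(L8) = ["n"]

Answer: ["n"]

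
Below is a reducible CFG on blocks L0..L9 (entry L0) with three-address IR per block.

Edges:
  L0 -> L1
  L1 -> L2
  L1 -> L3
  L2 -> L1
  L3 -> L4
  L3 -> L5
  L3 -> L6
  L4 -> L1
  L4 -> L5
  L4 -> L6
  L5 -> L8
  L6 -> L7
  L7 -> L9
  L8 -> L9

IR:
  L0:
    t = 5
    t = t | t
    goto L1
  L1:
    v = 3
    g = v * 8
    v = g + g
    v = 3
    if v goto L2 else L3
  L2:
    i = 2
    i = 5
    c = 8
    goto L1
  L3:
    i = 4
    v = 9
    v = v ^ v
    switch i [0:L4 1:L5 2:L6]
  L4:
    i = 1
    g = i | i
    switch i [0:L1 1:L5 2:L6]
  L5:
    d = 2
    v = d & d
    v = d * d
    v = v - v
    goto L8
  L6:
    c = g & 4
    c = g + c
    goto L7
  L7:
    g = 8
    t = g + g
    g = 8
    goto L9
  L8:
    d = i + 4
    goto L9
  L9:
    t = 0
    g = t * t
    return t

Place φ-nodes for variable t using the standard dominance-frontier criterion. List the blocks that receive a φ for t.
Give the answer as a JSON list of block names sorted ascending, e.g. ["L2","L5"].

idom tree: L1←L0 L2←L1 L3←L1 L4←L3 L5←L3 L6←L3 L7←L6 L8←L5 L9←L3
Join-block Dom:
  L1: preds {L0,L2,L4}: {L0} ∩ {L0,L1,L2} ∩ {L0,L1,L3,L4} = {L0}; idom=L0
  L5: preds {L3,L4}: {L0,L1,L3} ∩ {L0,L1,L3,L4} = {L0,L1,L3}; idom=L3
  L6: preds {L3,L4}: {L0,L1,L3} ∩ {L0,L1,L3,L4} = {L0,L1,L3}; idom=L3
  L9: preds {L7,L8}: {L0,L1,L3,L6,L7} ∩ {L0,L1,L3,L5,L8} = {L0,L1,L3}; idom=L3

DF walk-up:
  join L1 pred L0: · stop@L0
  join L1 pred L2: L2→L1 stop@L0
  join L1 pred L4: L4→L3→L1 stop@L0
  join L5 pred L3: · stop@L3
  join L5 pred L4: L4 stop@L3
  join L6 pred L3: · stop@L3
  join L6 pred L4: L4 stop@L3
  join L9 pred L7: L7→L6 stop@L3
  join L9 pred L8: L8→L5 stop@L3
  DF(L0)=∅
  DF(L1)={L1}
  DF(L2)={L1}
  DF(L3)={L1}
  DF(L4)={L1,L5,L6}
  DF(L5)={L9}
  DF(L6)={L9}
  DF(L7)={L9}
  DF(L8)={L9}
  DF(L9)=∅

φ for t: defs {L0,L7,L9}
  DF⁺ = {L9}

Answer: ["L9"]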